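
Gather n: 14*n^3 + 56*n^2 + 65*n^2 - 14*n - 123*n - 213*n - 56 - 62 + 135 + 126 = 14*n^3 + 121*n^2 - 350*n + 143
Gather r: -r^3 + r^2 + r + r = -r^3 + r^2 + 2*r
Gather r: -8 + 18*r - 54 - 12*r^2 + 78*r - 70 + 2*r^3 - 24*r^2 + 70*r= 2*r^3 - 36*r^2 + 166*r - 132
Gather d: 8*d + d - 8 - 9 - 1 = 9*d - 18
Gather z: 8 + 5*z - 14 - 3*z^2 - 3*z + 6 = -3*z^2 + 2*z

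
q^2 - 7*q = q*(q - 7)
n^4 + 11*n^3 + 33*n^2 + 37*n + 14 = (n + 1)^2*(n + 2)*(n + 7)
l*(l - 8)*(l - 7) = l^3 - 15*l^2 + 56*l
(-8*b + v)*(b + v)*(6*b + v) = -48*b^3 - 50*b^2*v - b*v^2 + v^3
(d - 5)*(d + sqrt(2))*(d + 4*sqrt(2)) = d^3 - 5*d^2 + 5*sqrt(2)*d^2 - 25*sqrt(2)*d + 8*d - 40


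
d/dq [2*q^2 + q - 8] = 4*q + 1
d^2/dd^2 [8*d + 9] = 0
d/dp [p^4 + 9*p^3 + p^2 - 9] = p*(4*p^2 + 27*p + 2)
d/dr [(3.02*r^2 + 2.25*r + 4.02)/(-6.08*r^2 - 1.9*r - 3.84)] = (7.942*r^2 + 25.6896*r - 1.002)/(36.9664*r^4 + 23.104*r^3 + 50.3044*r^2 + 14.592*r + 14.7456)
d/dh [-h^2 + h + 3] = 1 - 2*h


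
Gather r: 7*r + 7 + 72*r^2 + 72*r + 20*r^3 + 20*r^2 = 20*r^3 + 92*r^2 + 79*r + 7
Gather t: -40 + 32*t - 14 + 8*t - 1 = 40*t - 55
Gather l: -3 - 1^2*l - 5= -l - 8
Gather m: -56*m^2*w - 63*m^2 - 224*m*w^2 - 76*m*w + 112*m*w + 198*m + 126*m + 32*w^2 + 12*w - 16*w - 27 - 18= m^2*(-56*w - 63) + m*(-224*w^2 + 36*w + 324) + 32*w^2 - 4*w - 45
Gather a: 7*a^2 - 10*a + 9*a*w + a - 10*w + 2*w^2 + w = 7*a^2 + a*(9*w - 9) + 2*w^2 - 9*w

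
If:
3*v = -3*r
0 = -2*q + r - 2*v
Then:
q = -3*v/2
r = -v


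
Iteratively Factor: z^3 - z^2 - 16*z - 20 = (z - 5)*(z^2 + 4*z + 4) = (z - 5)*(z + 2)*(z + 2)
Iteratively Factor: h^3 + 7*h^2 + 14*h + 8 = (h + 4)*(h^2 + 3*h + 2) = (h + 1)*(h + 4)*(h + 2)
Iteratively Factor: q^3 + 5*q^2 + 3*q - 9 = (q + 3)*(q^2 + 2*q - 3) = (q - 1)*(q + 3)*(q + 3)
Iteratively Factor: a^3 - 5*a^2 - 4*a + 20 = (a - 2)*(a^2 - 3*a - 10) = (a - 2)*(a + 2)*(a - 5)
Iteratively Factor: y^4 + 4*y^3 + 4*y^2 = (y)*(y^3 + 4*y^2 + 4*y) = y^2*(y^2 + 4*y + 4) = y^2*(y + 2)*(y + 2)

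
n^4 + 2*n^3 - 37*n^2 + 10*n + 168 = (n - 4)*(n - 3)*(n + 2)*(n + 7)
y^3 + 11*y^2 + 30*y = y*(y + 5)*(y + 6)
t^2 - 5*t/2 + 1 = (t - 2)*(t - 1/2)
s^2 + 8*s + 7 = (s + 1)*(s + 7)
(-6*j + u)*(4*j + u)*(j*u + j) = -24*j^3*u - 24*j^3 - 2*j^2*u^2 - 2*j^2*u + j*u^3 + j*u^2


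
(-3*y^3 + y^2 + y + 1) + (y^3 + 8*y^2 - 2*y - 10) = -2*y^3 + 9*y^2 - y - 9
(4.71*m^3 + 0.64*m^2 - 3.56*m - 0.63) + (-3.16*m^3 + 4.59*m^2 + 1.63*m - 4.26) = 1.55*m^3 + 5.23*m^2 - 1.93*m - 4.89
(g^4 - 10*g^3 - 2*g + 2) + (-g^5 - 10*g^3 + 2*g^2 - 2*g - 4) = -g^5 + g^4 - 20*g^3 + 2*g^2 - 4*g - 2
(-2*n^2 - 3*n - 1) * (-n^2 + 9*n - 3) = 2*n^4 - 15*n^3 - 20*n^2 + 3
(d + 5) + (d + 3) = 2*d + 8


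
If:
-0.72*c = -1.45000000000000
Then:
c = 2.01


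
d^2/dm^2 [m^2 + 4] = 2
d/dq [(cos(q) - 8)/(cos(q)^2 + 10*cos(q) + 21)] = (cos(q)^2 - 16*cos(q) - 101)*sin(q)/(cos(q)^2 + 10*cos(q) + 21)^2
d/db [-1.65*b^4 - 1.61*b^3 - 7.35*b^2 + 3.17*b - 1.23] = -6.6*b^3 - 4.83*b^2 - 14.7*b + 3.17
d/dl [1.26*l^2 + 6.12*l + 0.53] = 2.52*l + 6.12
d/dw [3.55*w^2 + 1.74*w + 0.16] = 7.1*w + 1.74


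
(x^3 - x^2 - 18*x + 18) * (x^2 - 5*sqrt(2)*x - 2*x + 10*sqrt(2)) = x^5 - 5*sqrt(2)*x^4 - 3*x^4 - 16*x^3 + 15*sqrt(2)*x^3 + 54*x^2 + 80*sqrt(2)*x^2 - 270*sqrt(2)*x - 36*x + 180*sqrt(2)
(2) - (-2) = 4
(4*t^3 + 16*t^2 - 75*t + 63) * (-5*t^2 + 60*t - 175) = -20*t^5 + 160*t^4 + 635*t^3 - 7615*t^2 + 16905*t - 11025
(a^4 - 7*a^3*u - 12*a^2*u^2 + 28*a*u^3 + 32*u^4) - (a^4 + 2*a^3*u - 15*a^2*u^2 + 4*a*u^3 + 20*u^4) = -9*a^3*u + 3*a^2*u^2 + 24*a*u^3 + 12*u^4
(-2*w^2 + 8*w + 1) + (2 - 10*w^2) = -12*w^2 + 8*w + 3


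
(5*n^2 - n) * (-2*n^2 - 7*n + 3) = -10*n^4 - 33*n^3 + 22*n^2 - 3*n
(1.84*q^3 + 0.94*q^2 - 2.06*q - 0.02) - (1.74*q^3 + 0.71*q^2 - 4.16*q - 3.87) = 0.1*q^3 + 0.23*q^2 + 2.1*q + 3.85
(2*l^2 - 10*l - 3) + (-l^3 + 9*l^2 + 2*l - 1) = -l^3 + 11*l^2 - 8*l - 4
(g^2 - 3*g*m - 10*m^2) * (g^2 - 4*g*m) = g^4 - 7*g^3*m + 2*g^2*m^2 + 40*g*m^3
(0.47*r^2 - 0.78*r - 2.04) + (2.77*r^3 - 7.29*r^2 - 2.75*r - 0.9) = 2.77*r^3 - 6.82*r^2 - 3.53*r - 2.94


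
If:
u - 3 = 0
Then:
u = 3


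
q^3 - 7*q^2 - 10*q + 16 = (q - 8)*(q - 1)*(q + 2)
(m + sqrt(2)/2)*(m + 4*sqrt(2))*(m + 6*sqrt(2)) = m^3 + 21*sqrt(2)*m^2/2 + 58*m + 24*sqrt(2)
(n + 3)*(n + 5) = n^2 + 8*n + 15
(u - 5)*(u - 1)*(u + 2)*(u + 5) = u^4 + u^3 - 27*u^2 - 25*u + 50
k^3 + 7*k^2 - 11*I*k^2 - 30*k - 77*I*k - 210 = (k + 7)*(k - 6*I)*(k - 5*I)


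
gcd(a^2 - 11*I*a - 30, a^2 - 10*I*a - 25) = a - 5*I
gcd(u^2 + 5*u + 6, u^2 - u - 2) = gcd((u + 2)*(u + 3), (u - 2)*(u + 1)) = 1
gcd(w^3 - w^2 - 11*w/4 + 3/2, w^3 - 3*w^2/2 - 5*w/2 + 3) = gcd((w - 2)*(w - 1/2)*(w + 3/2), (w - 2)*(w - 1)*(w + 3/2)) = w^2 - w/2 - 3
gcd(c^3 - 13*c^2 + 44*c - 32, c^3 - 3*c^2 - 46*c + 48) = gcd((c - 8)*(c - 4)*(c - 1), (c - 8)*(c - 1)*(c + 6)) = c^2 - 9*c + 8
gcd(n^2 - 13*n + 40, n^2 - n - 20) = n - 5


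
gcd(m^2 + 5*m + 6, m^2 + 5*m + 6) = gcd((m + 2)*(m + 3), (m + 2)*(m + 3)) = m^2 + 5*m + 6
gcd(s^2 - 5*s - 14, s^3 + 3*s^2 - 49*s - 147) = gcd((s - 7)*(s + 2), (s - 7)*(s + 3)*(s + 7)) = s - 7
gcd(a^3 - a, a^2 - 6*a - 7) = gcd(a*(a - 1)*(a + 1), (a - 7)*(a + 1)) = a + 1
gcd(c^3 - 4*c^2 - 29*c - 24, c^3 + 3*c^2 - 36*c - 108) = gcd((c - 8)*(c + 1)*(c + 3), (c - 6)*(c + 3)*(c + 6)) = c + 3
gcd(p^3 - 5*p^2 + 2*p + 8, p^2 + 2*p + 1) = p + 1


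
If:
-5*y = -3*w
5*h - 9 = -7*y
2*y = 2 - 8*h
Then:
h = -2/23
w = 155/69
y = 31/23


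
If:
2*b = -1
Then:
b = -1/2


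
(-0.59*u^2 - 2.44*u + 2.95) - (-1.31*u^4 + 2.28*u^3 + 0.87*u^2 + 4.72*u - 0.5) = 1.31*u^4 - 2.28*u^3 - 1.46*u^2 - 7.16*u + 3.45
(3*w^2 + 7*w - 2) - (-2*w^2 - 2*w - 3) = 5*w^2 + 9*w + 1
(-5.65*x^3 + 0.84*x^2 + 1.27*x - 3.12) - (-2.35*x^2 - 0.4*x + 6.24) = -5.65*x^3 + 3.19*x^2 + 1.67*x - 9.36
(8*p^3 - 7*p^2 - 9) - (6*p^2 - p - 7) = 8*p^3 - 13*p^2 + p - 2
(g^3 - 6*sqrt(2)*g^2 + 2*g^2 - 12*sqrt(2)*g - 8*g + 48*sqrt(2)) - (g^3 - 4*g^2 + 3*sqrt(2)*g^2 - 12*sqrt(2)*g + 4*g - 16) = -9*sqrt(2)*g^2 + 6*g^2 - 12*g + 16 + 48*sqrt(2)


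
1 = 1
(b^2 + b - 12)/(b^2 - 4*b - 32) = (b - 3)/(b - 8)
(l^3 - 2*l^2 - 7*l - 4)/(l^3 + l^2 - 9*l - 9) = (l^2 - 3*l - 4)/(l^2 - 9)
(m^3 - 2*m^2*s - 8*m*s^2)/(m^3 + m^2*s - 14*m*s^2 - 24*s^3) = m/(m + 3*s)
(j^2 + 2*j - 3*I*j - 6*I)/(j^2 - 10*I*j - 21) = (j + 2)/(j - 7*I)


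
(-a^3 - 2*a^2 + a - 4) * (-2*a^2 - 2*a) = 2*a^5 + 6*a^4 + 2*a^3 + 6*a^2 + 8*a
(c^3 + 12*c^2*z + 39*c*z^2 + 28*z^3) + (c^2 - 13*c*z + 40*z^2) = c^3 + 12*c^2*z + c^2 + 39*c*z^2 - 13*c*z + 28*z^3 + 40*z^2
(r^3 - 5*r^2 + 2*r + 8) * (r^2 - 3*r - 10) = r^5 - 8*r^4 + 7*r^3 + 52*r^2 - 44*r - 80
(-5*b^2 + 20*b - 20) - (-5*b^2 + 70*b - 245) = 225 - 50*b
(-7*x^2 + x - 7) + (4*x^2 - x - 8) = -3*x^2 - 15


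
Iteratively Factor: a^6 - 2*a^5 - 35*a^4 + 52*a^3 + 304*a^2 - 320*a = (a - 4)*(a^5 + 2*a^4 - 27*a^3 - 56*a^2 + 80*a) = (a - 4)*(a - 1)*(a^4 + 3*a^3 - 24*a^2 - 80*a) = a*(a - 4)*(a - 1)*(a^3 + 3*a^2 - 24*a - 80) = a*(a - 5)*(a - 4)*(a - 1)*(a^2 + 8*a + 16) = a*(a - 5)*(a - 4)*(a - 1)*(a + 4)*(a + 4)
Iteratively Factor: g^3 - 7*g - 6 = (g + 2)*(g^2 - 2*g - 3) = (g + 1)*(g + 2)*(g - 3)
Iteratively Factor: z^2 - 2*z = (z)*(z - 2)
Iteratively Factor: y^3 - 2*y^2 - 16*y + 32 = (y - 4)*(y^2 + 2*y - 8) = (y - 4)*(y + 4)*(y - 2)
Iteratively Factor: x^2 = (x)*(x)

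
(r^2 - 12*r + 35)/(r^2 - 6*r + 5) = (r - 7)/(r - 1)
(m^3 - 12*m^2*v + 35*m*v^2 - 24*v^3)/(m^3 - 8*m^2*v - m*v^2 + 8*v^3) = (m - 3*v)/(m + v)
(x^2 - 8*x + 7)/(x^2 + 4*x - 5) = (x - 7)/(x + 5)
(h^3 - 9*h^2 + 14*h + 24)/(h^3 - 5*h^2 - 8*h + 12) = (h^2 - 3*h - 4)/(h^2 + h - 2)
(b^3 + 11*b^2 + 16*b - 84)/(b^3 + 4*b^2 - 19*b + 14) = (b + 6)/(b - 1)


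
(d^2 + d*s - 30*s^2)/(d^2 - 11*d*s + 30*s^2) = (-d - 6*s)/(-d + 6*s)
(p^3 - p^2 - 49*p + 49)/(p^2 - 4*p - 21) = (p^2 + 6*p - 7)/(p + 3)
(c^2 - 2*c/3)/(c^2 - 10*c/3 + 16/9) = 3*c/(3*c - 8)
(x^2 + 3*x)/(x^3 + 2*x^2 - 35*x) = (x + 3)/(x^2 + 2*x - 35)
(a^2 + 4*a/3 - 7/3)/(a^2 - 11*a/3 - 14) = (a - 1)/(a - 6)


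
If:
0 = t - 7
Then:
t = 7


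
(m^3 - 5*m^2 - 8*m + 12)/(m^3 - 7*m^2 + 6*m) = (m + 2)/m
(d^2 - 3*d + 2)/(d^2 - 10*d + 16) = (d - 1)/(d - 8)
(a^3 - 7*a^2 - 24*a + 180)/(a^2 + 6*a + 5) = (a^2 - 12*a + 36)/(a + 1)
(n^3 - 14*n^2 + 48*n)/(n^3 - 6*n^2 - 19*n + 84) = n*(n^2 - 14*n + 48)/(n^3 - 6*n^2 - 19*n + 84)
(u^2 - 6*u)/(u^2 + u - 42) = u/(u + 7)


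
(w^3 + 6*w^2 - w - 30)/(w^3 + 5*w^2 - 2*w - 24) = (w + 5)/(w + 4)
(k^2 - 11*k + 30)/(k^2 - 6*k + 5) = (k - 6)/(k - 1)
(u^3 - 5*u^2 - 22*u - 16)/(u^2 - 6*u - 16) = u + 1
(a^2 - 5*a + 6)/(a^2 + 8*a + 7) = (a^2 - 5*a + 6)/(a^2 + 8*a + 7)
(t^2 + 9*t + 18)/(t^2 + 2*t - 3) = (t + 6)/(t - 1)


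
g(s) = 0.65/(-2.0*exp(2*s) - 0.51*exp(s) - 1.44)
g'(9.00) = 0.00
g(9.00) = 0.00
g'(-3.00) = 0.01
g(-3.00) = -0.44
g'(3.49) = 0.00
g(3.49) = -0.00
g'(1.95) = 0.01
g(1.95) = -0.01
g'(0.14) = 0.18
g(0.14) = -0.14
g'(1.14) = 0.05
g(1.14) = -0.03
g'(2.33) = 0.01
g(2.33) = -0.00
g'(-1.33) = 0.09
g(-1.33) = -0.38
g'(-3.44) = 0.01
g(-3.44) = -0.45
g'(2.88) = 0.00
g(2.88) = -0.00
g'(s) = 0.65*(4.0*exp(2*s) + 0.51*exp(s))/(-2.0*exp(2*s) - 0.51*exp(s) - 1.44)^2 = (2.6*exp(s) + 0.3315)*exp(s)/(2.0*exp(2*s) + 0.51*exp(s) + 1.44)^2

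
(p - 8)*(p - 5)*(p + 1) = p^3 - 12*p^2 + 27*p + 40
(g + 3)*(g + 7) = g^2 + 10*g + 21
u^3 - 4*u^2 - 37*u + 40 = (u - 8)*(u - 1)*(u + 5)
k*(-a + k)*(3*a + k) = -3*a^2*k + 2*a*k^2 + k^3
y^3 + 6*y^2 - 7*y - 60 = (y - 3)*(y + 4)*(y + 5)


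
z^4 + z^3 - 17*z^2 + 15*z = z*(z - 3)*(z - 1)*(z + 5)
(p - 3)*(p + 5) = p^2 + 2*p - 15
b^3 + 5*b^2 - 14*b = b*(b - 2)*(b + 7)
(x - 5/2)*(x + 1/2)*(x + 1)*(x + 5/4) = x^4 + x^3/4 - 9*x^2/2 - 85*x/16 - 25/16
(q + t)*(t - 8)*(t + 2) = q*t^2 - 6*q*t - 16*q + t^3 - 6*t^2 - 16*t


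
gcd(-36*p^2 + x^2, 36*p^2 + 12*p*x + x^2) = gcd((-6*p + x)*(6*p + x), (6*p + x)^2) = 6*p + x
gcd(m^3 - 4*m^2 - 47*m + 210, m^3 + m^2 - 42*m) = m^2 + m - 42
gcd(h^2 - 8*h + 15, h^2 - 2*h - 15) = h - 5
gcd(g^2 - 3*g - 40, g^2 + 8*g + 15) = g + 5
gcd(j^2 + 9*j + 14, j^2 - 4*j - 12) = j + 2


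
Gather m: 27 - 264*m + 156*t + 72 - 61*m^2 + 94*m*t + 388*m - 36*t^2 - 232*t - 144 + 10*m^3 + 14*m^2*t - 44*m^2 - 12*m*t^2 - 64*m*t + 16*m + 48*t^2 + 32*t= 10*m^3 + m^2*(14*t - 105) + m*(-12*t^2 + 30*t + 140) + 12*t^2 - 44*t - 45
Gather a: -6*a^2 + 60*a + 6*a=-6*a^2 + 66*a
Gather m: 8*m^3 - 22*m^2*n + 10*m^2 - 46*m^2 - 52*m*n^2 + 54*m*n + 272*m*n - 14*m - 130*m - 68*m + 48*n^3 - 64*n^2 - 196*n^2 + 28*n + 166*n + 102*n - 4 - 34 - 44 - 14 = 8*m^3 + m^2*(-22*n - 36) + m*(-52*n^2 + 326*n - 212) + 48*n^3 - 260*n^2 + 296*n - 96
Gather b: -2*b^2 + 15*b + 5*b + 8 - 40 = -2*b^2 + 20*b - 32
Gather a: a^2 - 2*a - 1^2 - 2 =a^2 - 2*a - 3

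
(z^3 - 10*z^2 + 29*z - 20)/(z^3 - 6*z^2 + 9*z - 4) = (z - 5)/(z - 1)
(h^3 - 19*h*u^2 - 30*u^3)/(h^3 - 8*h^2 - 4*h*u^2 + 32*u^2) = (-h^2 + 2*h*u + 15*u^2)/(-h^2 + 2*h*u + 8*h - 16*u)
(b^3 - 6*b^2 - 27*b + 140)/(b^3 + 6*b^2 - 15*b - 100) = (b - 7)/(b + 5)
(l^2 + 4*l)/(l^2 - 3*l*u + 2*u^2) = l*(l + 4)/(l^2 - 3*l*u + 2*u^2)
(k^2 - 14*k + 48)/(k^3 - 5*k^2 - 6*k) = (k - 8)/(k*(k + 1))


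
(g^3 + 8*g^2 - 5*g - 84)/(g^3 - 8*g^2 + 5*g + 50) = (g^3 + 8*g^2 - 5*g - 84)/(g^3 - 8*g^2 + 5*g + 50)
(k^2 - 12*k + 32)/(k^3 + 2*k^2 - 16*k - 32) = (k - 8)/(k^2 + 6*k + 8)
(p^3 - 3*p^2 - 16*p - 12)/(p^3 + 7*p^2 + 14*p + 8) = (p - 6)/(p + 4)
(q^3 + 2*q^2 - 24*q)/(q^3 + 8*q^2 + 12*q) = (q - 4)/(q + 2)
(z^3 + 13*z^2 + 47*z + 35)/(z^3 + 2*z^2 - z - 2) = (z^2 + 12*z + 35)/(z^2 + z - 2)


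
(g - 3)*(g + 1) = g^2 - 2*g - 3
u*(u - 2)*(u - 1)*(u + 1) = u^4 - 2*u^3 - u^2 + 2*u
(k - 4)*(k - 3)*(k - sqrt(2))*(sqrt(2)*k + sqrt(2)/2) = sqrt(2)*k^4 - 13*sqrt(2)*k^3/2 - 2*k^3 + 17*sqrt(2)*k^2/2 + 13*k^2 - 17*k + 6*sqrt(2)*k - 12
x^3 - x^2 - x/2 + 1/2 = (x - 1)*(x - sqrt(2)/2)*(x + sqrt(2)/2)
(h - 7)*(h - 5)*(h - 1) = h^3 - 13*h^2 + 47*h - 35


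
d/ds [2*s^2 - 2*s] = 4*s - 2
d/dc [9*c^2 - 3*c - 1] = 18*c - 3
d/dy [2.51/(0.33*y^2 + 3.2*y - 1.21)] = (-1.6566*y - 8.032)/(0.33*y^2 + 3.2*y - 1.21)^2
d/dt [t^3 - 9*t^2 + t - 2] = 3*t^2 - 18*t + 1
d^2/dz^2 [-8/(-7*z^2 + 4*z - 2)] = 16*(-49*z^2 + 28*z + 4*(7*z - 2)^2 - 14)/(7*z^2 - 4*z + 2)^3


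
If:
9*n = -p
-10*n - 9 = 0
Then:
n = -9/10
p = 81/10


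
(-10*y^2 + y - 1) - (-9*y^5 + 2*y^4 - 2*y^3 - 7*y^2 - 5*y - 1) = 9*y^5 - 2*y^4 + 2*y^3 - 3*y^2 + 6*y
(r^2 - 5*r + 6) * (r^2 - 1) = r^4 - 5*r^3 + 5*r^2 + 5*r - 6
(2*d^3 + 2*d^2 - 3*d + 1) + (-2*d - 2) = 2*d^3 + 2*d^2 - 5*d - 1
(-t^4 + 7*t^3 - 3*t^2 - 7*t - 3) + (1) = -t^4 + 7*t^3 - 3*t^2 - 7*t - 2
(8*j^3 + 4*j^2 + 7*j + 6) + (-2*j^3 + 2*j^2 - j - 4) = 6*j^3 + 6*j^2 + 6*j + 2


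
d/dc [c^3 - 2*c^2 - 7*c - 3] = 3*c^2 - 4*c - 7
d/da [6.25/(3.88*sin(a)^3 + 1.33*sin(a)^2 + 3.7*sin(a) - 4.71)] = (-16.625*sin(a) + 36.375*cos(2*a) - 59.5)*cos(a)/(3.88*sin(a)^3 + 1.33*sin(a)^2 + 3.7*sin(a) - 4.71)^2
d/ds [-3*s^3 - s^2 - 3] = s*(-9*s - 2)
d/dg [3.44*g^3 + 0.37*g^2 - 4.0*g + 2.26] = 10.32*g^2 + 0.74*g - 4.0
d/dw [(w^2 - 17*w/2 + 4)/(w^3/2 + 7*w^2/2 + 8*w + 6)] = (-2*w^3 + 38*w^2 + 51*w - 166)/(w^5 + 12*w^4 + 57*w^3 + 134*w^2 + 156*w + 72)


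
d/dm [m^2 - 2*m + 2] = 2*m - 2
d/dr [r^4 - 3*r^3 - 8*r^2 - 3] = r*(4*r^2 - 9*r - 16)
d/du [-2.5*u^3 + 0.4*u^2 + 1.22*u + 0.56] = -7.5*u^2 + 0.8*u + 1.22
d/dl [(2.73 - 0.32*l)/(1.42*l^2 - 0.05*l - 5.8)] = (0.4544*l^2 - 7.7532*l + 1.9925)/(2.0164*l^4 - 0.142*l^3 - 16.4695*l^2 + 0.58*l + 33.64)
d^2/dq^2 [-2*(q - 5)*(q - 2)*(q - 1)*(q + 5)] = -24*q^2 + 36*q + 92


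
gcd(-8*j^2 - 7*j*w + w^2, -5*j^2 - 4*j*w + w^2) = j + w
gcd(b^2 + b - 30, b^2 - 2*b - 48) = b + 6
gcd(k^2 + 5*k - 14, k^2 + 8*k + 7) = k + 7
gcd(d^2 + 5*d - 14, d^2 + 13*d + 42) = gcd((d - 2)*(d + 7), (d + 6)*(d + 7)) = d + 7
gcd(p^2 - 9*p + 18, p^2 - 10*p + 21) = p - 3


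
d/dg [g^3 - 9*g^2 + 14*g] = 3*g^2 - 18*g + 14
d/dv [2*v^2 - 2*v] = 4*v - 2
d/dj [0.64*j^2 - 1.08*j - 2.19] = 1.28*j - 1.08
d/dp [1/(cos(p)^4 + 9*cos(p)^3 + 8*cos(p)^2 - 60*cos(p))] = (4*cos(p)^3 + 27*cos(p)^2 + 16*cos(p) - 60)*sin(p)/((cos(p)^3 + 9*cos(p)^2 + 8*cos(p) - 60)^2*cos(p)^2)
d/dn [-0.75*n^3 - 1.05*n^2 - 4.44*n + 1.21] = -2.25*n^2 - 2.1*n - 4.44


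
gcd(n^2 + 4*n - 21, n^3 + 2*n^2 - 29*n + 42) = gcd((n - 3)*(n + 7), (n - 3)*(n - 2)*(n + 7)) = n^2 + 4*n - 21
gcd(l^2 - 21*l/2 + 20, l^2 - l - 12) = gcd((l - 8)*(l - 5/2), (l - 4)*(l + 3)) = 1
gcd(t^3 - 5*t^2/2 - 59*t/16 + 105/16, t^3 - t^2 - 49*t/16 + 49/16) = t + 7/4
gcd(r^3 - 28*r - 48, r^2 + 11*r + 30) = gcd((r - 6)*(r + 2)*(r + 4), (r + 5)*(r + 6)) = 1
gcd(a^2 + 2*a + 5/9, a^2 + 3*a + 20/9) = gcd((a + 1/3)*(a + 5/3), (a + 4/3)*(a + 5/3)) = a + 5/3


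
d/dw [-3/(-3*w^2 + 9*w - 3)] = (3 - 2*w)/(w^2 - 3*w + 1)^2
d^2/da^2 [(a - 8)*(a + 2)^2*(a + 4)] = 12*a^2 - 88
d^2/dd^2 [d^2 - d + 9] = 2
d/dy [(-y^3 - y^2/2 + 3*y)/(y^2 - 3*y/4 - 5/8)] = 8*(-8*y^4 + 12*y^3 - 6*y^2 + 5*y - 15)/(64*y^4 - 96*y^3 - 44*y^2 + 60*y + 25)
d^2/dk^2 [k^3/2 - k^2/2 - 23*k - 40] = 3*k - 1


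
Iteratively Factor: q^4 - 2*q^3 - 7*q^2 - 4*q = (q)*(q^3 - 2*q^2 - 7*q - 4) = q*(q - 4)*(q^2 + 2*q + 1) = q*(q - 4)*(q + 1)*(q + 1)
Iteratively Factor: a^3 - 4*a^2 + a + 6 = (a + 1)*(a^2 - 5*a + 6) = (a - 2)*(a + 1)*(a - 3)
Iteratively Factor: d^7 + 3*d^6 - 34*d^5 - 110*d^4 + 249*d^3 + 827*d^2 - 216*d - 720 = (d - 1)*(d^6 + 4*d^5 - 30*d^4 - 140*d^3 + 109*d^2 + 936*d + 720) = (d - 5)*(d - 1)*(d^5 + 9*d^4 + 15*d^3 - 65*d^2 - 216*d - 144) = (d - 5)*(d - 1)*(d + 3)*(d^4 + 6*d^3 - 3*d^2 - 56*d - 48) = (d - 5)*(d - 1)*(d + 1)*(d + 3)*(d^3 + 5*d^2 - 8*d - 48) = (d - 5)*(d - 1)*(d + 1)*(d + 3)*(d + 4)*(d^2 + d - 12) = (d - 5)*(d - 3)*(d - 1)*(d + 1)*(d + 3)*(d + 4)*(d + 4)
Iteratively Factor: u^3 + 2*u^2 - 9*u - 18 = (u + 3)*(u^2 - u - 6) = (u + 2)*(u + 3)*(u - 3)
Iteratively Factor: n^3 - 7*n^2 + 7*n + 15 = (n - 3)*(n^2 - 4*n - 5) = (n - 3)*(n + 1)*(n - 5)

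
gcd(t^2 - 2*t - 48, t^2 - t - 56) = t - 8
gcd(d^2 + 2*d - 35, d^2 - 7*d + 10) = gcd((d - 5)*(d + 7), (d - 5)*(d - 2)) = d - 5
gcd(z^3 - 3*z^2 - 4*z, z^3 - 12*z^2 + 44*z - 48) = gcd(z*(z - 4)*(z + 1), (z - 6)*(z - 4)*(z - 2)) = z - 4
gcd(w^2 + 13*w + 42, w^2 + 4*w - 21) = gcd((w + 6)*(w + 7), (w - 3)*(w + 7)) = w + 7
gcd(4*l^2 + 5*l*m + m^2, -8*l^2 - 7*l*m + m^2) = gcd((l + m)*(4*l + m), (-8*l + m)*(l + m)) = l + m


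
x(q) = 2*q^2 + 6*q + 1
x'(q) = 4*q + 6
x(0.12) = 1.75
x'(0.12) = 6.48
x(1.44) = 13.79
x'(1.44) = 11.76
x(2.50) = 28.50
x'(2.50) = 16.00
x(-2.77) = -0.27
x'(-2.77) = -5.08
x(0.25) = 2.62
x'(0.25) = 7.00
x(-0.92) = -2.83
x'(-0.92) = 2.32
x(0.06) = 1.37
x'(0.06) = 6.24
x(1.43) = 13.67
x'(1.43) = 11.72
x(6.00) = 109.00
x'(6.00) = 30.00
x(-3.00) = 1.00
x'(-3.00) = -6.00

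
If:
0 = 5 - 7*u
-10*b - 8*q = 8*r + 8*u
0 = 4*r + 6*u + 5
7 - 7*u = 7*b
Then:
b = 2/7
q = 5/4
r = -65/28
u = 5/7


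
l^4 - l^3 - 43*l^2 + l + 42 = (l - 7)*(l - 1)*(l + 1)*(l + 6)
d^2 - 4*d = d*(d - 4)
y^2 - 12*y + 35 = (y - 7)*(y - 5)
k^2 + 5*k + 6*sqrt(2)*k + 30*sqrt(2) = (k + 5)*(k + 6*sqrt(2))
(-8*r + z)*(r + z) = -8*r^2 - 7*r*z + z^2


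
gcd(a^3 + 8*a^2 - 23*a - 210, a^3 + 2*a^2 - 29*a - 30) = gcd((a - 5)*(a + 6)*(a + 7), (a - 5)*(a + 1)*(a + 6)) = a^2 + a - 30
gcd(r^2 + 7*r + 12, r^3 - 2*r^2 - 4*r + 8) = 1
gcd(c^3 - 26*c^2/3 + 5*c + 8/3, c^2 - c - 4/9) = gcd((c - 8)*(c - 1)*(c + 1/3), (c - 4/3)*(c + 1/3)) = c + 1/3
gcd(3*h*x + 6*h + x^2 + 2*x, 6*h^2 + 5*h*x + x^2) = 3*h + x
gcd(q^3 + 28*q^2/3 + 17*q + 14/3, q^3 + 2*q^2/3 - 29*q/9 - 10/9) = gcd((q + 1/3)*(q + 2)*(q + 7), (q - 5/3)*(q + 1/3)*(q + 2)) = q^2 + 7*q/3 + 2/3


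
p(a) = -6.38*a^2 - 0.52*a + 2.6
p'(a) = -12.76*a - 0.52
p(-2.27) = -29.10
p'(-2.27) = 28.45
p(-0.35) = 2.00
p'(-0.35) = 3.95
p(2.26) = -31.16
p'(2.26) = -29.36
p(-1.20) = -5.96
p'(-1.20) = 14.79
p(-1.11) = -4.68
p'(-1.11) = 13.64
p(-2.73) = -43.53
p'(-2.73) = 34.31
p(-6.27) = -244.96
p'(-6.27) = 79.49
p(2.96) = -54.84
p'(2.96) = -38.29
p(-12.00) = -909.88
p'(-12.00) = 152.60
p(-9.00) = -509.50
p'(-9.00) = 114.32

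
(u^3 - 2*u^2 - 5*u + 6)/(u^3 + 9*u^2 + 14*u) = (u^2 - 4*u + 3)/(u*(u + 7))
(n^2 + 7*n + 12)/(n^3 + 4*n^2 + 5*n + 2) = (n^2 + 7*n + 12)/(n^3 + 4*n^2 + 5*n + 2)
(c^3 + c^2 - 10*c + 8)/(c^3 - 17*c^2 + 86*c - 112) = (c^2 + 3*c - 4)/(c^2 - 15*c + 56)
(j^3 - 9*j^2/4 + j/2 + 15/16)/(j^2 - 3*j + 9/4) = (8*j^2 - 6*j - 5)/(4*(2*j - 3))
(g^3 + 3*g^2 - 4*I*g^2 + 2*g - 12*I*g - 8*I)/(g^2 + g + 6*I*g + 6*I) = (g^2 + g*(2 - 4*I) - 8*I)/(g + 6*I)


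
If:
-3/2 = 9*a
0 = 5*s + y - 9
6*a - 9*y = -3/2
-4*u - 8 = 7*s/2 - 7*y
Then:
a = -1/6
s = 161/90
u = -2497/720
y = 1/18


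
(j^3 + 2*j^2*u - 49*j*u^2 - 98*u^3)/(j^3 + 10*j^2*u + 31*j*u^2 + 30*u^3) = (j^2 - 49*u^2)/(j^2 + 8*j*u + 15*u^2)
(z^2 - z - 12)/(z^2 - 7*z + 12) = (z + 3)/(z - 3)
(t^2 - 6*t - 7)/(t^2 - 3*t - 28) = (t + 1)/(t + 4)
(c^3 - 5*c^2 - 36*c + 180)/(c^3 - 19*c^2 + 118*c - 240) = (c + 6)/(c - 8)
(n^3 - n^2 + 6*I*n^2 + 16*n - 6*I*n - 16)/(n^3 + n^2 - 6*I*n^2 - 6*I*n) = (n^3 + n^2*(-1 + 6*I) + 2*n*(8 - 3*I) - 16)/(n*(n^2 + n*(1 - 6*I) - 6*I))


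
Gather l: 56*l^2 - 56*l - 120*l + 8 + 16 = 56*l^2 - 176*l + 24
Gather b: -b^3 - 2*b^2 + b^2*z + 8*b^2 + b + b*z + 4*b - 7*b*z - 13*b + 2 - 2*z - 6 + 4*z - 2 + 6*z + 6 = -b^3 + b^2*(z + 6) + b*(-6*z - 8) + 8*z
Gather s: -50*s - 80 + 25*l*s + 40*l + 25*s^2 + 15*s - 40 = 40*l + 25*s^2 + s*(25*l - 35) - 120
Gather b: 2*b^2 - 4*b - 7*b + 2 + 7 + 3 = 2*b^2 - 11*b + 12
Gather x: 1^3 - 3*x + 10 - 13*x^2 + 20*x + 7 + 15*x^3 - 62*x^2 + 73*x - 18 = 15*x^3 - 75*x^2 + 90*x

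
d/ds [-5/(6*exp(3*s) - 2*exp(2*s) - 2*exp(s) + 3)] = (90*exp(2*s) - 20*exp(s) - 10)*exp(s)/(6*exp(3*s) - 2*exp(2*s) - 2*exp(s) + 3)^2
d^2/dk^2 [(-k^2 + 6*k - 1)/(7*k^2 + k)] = 2*(301*k^3 - 147*k^2 - 21*k - 1)/(k^3*(343*k^3 + 147*k^2 + 21*k + 1))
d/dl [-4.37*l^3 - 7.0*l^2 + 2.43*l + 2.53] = -13.11*l^2 - 14.0*l + 2.43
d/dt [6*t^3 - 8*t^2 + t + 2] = 18*t^2 - 16*t + 1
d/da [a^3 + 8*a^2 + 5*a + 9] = 3*a^2 + 16*a + 5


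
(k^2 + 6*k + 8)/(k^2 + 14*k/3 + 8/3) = 3*(k + 2)/(3*k + 2)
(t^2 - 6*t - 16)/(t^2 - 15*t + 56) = (t + 2)/(t - 7)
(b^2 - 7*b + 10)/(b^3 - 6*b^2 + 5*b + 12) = (b^2 - 7*b + 10)/(b^3 - 6*b^2 + 5*b + 12)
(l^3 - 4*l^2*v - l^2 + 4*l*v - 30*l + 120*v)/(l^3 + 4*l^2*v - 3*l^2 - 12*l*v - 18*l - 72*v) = (l^2 - 4*l*v + 5*l - 20*v)/(l^2 + 4*l*v + 3*l + 12*v)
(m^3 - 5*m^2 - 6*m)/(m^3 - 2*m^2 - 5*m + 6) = m*(m^2 - 5*m - 6)/(m^3 - 2*m^2 - 5*m + 6)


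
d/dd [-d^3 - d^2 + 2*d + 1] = -3*d^2 - 2*d + 2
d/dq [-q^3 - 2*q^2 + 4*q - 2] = -3*q^2 - 4*q + 4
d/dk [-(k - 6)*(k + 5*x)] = -2*k - 5*x + 6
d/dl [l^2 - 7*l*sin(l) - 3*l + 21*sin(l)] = -7*l*cos(l) + 2*l - 7*sin(l) + 21*cos(l) - 3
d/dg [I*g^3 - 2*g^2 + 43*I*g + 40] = 3*I*g^2 - 4*g + 43*I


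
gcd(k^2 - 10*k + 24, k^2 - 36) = k - 6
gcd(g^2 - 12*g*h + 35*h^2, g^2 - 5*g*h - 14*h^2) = g - 7*h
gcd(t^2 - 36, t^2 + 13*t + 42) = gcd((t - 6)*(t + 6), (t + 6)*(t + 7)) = t + 6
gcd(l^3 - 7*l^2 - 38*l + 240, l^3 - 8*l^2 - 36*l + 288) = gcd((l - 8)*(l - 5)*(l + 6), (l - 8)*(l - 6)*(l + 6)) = l^2 - 2*l - 48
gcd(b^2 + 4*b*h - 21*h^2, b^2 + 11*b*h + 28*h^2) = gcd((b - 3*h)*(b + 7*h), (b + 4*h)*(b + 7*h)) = b + 7*h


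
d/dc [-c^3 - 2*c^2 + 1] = c*(-3*c - 4)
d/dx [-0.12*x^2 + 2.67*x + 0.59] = 2.67 - 0.24*x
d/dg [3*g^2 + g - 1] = 6*g + 1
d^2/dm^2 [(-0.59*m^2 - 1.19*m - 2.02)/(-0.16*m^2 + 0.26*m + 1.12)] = (-1.38777878078145e-17*m^4 + 0.110016*m^3 + 0.94464*m^2 + 0.775296*m + 1.784208)/(0.004096*m^6 - 0.019968*m^5 - 0.053568*m^4 + 0.261976*m^3 + 0.374976*m^2 - 0.978432*m - 1.404928)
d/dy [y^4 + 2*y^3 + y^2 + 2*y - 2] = 4*y^3 + 6*y^2 + 2*y + 2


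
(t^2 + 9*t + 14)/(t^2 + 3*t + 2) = (t + 7)/(t + 1)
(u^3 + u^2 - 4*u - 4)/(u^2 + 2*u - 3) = (u^3 + u^2 - 4*u - 4)/(u^2 + 2*u - 3)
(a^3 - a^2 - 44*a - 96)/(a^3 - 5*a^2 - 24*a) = (a + 4)/a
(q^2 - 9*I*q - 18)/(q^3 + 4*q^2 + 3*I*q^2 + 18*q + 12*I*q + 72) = (q - 6*I)/(q^2 + q*(4 + 6*I) + 24*I)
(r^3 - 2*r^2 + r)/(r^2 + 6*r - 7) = r*(r - 1)/(r + 7)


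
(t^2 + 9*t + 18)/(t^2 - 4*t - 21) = (t + 6)/(t - 7)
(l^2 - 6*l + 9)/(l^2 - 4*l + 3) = (l - 3)/(l - 1)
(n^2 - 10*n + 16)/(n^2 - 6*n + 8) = (n - 8)/(n - 4)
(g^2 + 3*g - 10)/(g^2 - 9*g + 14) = (g + 5)/(g - 7)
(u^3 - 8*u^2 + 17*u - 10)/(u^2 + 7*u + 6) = (u^3 - 8*u^2 + 17*u - 10)/(u^2 + 7*u + 6)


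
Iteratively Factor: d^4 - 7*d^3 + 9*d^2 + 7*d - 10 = (d + 1)*(d^3 - 8*d^2 + 17*d - 10) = (d - 5)*(d + 1)*(d^2 - 3*d + 2) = (d - 5)*(d - 2)*(d + 1)*(d - 1)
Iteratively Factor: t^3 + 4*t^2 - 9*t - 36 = (t - 3)*(t^2 + 7*t + 12) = (t - 3)*(t + 4)*(t + 3)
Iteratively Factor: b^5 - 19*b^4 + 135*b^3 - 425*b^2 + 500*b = (b - 5)*(b^4 - 14*b^3 + 65*b^2 - 100*b) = (b - 5)*(b - 4)*(b^3 - 10*b^2 + 25*b) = (b - 5)^2*(b - 4)*(b^2 - 5*b) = b*(b - 5)^2*(b - 4)*(b - 5)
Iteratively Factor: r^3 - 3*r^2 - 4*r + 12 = (r + 2)*(r^2 - 5*r + 6) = (r - 2)*(r + 2)*(r - 3)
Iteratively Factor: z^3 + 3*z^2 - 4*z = (z + 4)*(z^2 - z) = (z - 1)*(z + 4)*(z)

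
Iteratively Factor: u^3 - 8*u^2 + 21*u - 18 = (u - 3)*(u^2 - 5*u + 6) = (u - 3)*(u - 2)*(u - 3)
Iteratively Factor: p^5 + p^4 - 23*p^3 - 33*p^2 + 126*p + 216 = (p + 3)*(p^4 - 2*p^3 - 17*p^2 + 18*p + 72) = (p - 3)*(p + 3)*(p^3 + p^2 - 14*p - 24) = (p - 3)*(p + 2)*(p + 3)*(p^2 - p - 12) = (p - 4)*(p - 3)*(p + 2)*(p + 3)*(p + 3)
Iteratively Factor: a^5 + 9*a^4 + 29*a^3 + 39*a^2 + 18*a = (a)*(a^4 + 9*a^3 + 29*a^2 + 39*a + 18) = a*(a + 3)*(a^3 + 6*a^2 + 11*a + 6) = a*(a + 1)*(a + 3)*(a^2 + 5*a + 6) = a*(a + 1)*(a + 3)^2*(a + 2)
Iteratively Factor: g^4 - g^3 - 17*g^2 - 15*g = (g + 3)*(g^3 - 4*g^2 - 5*g) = (g - 5)*(g + 3)*(g^2 + g) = (g - 5)*(g + 1)*(g + 3)*(g)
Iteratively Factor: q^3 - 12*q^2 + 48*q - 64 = (q - 4)*(q^2 - 8*q + 16) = (q - 4)^2*(q - 4)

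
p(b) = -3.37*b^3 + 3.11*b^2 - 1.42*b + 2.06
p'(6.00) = -328.06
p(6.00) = -622.42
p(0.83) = 1.10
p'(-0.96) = -16.71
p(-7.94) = 1896.31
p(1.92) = -13.05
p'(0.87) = -3.66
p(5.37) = -437.74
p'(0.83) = -3.22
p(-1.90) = 39.10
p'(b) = -10.11*b^2 + 6.22*b - 1.42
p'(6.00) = -328.06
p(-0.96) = 9.27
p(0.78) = 1.25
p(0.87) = 0.96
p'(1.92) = -26.75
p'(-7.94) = -688.18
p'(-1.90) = -49.74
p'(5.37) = -259.56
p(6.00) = -622.42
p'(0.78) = -2.72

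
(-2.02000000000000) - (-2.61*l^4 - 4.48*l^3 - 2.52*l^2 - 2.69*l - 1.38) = 2.61*l^4 + 4.48*l^3 + 2.52*l^2 + 2.69*l - 0.64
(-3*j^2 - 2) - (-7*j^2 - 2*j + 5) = 4*j^2 + 2*j - 7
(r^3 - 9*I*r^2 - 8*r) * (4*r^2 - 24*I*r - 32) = 4*r^5 - 60*I*r^4 - 280*r^3 + 480*I*r^2 + 256*r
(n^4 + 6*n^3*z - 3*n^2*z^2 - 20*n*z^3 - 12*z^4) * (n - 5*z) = n^5 + n^4*z - 33*n^3*z^2 - 5*n^2*z^3 + 88*n*z^4 + 60*z^5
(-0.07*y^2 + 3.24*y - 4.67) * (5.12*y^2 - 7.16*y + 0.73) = -0.3584*y^4 + 17.09*y^3 - 47.1599*y^2 + 35.8024*y - 3.4091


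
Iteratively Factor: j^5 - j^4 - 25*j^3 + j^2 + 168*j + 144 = (j + 1)*(j^4 - 2*j^3 - 23*j^2 + 24*j + 144) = (j + 1)*(j + 3)*(j^3 - 5*j^2 - 8*j + 48) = (j - 4)*(j + 1)*(j + 3)*(j^2 - j - 12) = (j - 4)^2*(j + 1)*(j + 3)*(j + 3)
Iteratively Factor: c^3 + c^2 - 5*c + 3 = (c - 1)*(c^2 + 2*c - 3) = (c - 1)^2*(c + 3)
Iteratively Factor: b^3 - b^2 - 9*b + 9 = (b - 1)*(b^2 - 9) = (b - 3)*(b - 1)*(b + 3)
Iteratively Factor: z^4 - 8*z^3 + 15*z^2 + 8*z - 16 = (z - 4)*(z^3 - 4*z^2 - z + 4) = (z - 4)*(z + 1)*(z^2 - 5*z + 4) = (z - 4)*(z - 1)*(z + 1)*(z - 4)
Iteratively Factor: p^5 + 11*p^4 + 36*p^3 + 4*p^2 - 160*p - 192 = (p + 4)*(p^4 + 7*p^3 + 8*p^2 - 28*p - 48) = (p + 3)*(p + 4)*(p^3 + 4*p^2 - 4*p - 16) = (p - 2)*(p + 3)*(p + 4)*(p^2 + 6*p + 8) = (p - 2)*(p + 2)*(p + 3)*(p + 4)*(p + 4)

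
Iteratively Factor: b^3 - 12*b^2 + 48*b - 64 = (b - 4)*(b^2 - 8*b + 16) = (b - 4)^2*(b - 4)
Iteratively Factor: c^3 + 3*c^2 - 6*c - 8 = (c - 2)*(c^2 + 5*c + 4) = (c - 2)*(c + 4)*(c + 1)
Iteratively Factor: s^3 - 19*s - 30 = (s + 2)*(s^2 - 2*s - 15) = (s - 5)*(s + 2)*(s + 3)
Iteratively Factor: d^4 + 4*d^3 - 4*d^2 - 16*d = (d)*(d^3 + 4*d^2 - 4*d - 16) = d*(d - 2)*(d^2 + 6*d + 8) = d*(d - 2)*(d + 2)*(d + 4)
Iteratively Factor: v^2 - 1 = (v - 1)*(v + 1)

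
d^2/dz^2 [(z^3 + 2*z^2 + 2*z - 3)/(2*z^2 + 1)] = 2*(6*z^3 - 48*z^2 - 9*z + 8)/(8*z^6 + 12*z^4 + 6*z^2 + 1)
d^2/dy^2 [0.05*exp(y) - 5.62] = 0.05*exp(y)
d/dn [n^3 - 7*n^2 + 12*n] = 3*n^2 - 14*n + 12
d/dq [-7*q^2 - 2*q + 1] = -14*q - 2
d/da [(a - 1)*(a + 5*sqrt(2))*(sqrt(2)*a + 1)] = 3*sqrt(2)*a^2 - 2*sqrt(2)*a + 22*a - 11 + 5*sqrt(2)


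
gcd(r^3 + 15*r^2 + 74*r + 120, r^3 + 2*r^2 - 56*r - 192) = r^2 + 10*r + 24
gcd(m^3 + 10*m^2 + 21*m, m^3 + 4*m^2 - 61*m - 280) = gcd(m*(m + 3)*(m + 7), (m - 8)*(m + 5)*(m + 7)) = m + 7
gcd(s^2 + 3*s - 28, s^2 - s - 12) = s - 4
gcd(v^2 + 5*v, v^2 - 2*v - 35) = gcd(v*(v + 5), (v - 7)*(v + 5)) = v + 5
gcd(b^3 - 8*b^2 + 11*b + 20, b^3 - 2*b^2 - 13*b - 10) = b^2 - 4*b - 5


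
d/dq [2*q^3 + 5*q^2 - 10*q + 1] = 6*q^2 + 10*q - 10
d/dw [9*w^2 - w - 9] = 18*w - 1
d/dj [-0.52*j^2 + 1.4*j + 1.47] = 1.4 - 1.04*j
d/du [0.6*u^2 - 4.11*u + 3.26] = 1.2*u - 4.11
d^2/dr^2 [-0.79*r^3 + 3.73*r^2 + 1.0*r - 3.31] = 7.46 - 4.74*r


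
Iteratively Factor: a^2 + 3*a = (a + 3)*(a)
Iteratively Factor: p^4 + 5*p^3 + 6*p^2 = (p)*(p^3 + 5*p^2 + 6*p) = p^2*(p^2 + 5*p + 6) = p^2*(p + 2)*(p + 3)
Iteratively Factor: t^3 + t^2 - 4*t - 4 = (t + 1)*(t^2 - 4) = (t + 1)*(t + 2)*(t - 2)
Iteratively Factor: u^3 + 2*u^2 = (u)*(u^2 + 2*u) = u^2*(u + 2)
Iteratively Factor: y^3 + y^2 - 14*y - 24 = (y + 2)*(y^2 - y - 12) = (y - 4)*(y + 2)*(y + 3)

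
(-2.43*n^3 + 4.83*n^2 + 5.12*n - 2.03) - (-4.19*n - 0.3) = -2.43*n^3 + 4.83*n^2 + 9.31*n - 1.73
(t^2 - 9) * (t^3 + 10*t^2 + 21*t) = t^5 + 10*t^4 + 12*t^3 - 90*t^2 - 189*t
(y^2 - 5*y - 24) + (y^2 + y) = 2*y^2 - 4*y - 24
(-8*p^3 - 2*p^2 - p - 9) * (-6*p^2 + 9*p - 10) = 48*p^5 - 60*p^4 + 68*p^3 + 65*p^2 - 71*p + 90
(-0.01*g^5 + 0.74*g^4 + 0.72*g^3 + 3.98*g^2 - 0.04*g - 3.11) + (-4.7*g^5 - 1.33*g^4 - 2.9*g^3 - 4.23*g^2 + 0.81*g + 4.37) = -4.71*g^5 - 0.59*g^4 - 2.18*g^3 - 0.25*g^2 + 0.77*g + 1.26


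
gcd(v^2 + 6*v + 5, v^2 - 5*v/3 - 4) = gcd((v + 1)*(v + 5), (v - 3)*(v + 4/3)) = 1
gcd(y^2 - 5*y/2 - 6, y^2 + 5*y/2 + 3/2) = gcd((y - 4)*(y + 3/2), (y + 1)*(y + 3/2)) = y + 3/2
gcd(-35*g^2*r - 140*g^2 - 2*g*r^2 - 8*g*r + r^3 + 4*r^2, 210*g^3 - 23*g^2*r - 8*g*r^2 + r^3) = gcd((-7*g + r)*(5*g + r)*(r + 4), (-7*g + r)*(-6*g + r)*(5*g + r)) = -35*g^2 - 2*g*r + r^2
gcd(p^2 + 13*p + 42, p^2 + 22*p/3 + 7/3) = p + 7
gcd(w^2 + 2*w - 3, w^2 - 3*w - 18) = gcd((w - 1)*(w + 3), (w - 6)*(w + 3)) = w + 3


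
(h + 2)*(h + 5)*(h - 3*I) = h^3 + 7*h^2 - 3*I*h^2 + 10*h - 21*I*h - 30*I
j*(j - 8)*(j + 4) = j^3 - 4*j^2 - 32*j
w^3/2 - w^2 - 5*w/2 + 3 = (w/2 + 1)*(w - 3)*(w - 1)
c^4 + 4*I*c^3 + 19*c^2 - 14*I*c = c*(c - 2*I)*(c - I)*(c + 7*I)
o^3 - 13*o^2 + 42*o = o*(o - 7)*(o - 6)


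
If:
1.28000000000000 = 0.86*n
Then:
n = 1.49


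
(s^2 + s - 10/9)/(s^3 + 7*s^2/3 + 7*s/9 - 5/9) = (3*s - 2)/(3*s^2 + 2*s - 1)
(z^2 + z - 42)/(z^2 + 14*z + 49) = (z - 6)/(z + 7)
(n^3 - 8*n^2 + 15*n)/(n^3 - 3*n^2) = (n - 5)/n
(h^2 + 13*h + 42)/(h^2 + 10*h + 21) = (h + 6)/(h + 3)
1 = 1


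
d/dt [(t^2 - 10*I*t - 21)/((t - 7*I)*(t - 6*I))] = 3*I/(-t^2 + 12*I*t + 36)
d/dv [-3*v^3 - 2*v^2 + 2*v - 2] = -9*v^2 - 4*v + 2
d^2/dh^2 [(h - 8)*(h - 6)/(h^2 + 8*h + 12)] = 4*(-11*h^3 + 54*h^2 + 828*h + 1992)/(h^6 + 24*h^5 + 228*h^4 + 1088*h^3 + 2736*h^2 + 3456*h + 1728)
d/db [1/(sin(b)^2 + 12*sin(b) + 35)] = -2*(sin(b) + 6)*cos(b)/(sin(b)^2 + 12*sin(b) + 35)^2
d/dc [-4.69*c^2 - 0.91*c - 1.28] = -9.38*c - 0.91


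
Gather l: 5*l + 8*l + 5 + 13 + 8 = 13*l + 26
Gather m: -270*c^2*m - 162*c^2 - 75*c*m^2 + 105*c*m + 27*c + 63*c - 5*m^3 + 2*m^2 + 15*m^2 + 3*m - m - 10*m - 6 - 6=-162*c^2 + 90*c - 5*m^3 + m^2*(17 - 75*c) + m*(-270*c^2 + 105*c - 8) - 12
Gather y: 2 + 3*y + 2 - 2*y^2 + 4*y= -2*y^2 + 7*y + 4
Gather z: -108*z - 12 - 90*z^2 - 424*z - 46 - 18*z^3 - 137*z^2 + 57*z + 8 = -18*z^3 - 227*z^2 - 475*z - 50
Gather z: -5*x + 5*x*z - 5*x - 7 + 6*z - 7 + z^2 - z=-10*x + z^2 + z*(5*x + 5) - 14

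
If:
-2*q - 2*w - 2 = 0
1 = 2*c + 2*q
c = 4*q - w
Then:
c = 7/12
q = -1/12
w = -11/12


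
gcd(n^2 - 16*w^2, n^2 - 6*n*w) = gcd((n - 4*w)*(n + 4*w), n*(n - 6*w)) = 1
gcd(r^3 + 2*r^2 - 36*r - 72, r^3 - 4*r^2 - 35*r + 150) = r + 6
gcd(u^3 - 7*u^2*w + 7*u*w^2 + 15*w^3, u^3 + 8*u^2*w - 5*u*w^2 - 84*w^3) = u - 3*w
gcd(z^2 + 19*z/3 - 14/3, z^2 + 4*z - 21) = z + 7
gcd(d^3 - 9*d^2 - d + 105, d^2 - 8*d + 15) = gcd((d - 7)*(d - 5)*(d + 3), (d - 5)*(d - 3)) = d - 5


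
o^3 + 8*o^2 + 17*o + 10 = (o + 1)*(o + 2)*(o + 5)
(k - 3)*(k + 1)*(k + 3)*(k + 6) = k^4 + 7*k^3 - 3*k^2 - 63*k - 54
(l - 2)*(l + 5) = l^2 + 3*l - 10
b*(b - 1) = b^2 - b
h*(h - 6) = h^2 - 6*h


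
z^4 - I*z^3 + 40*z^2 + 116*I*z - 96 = (z - 8*I)*(z + 2*I)^2*(z + 3*I)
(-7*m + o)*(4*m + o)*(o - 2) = -28*m^2*o + 56*m^2 - 3*m*o^2 + 6*m*o + o^3 - 2*o^2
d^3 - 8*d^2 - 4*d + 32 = (d - 8)*(d - 2)*(d + 2)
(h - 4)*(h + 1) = h^2 - 3*h - 4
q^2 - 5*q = q*(q - 5)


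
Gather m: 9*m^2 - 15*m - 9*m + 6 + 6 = 9*m^2 - 24*m + 12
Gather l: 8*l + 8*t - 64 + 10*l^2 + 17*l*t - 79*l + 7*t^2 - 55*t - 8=10*l^2 + l*(17*t - 71) + 7*t^2 - 47*t - 72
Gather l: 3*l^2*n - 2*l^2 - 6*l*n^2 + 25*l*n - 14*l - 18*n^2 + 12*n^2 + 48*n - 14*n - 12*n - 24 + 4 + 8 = l^2*(3*n - 2) + l*(-6*n^2 + 25*n - 14) - 6*n^2 + 22*n - 12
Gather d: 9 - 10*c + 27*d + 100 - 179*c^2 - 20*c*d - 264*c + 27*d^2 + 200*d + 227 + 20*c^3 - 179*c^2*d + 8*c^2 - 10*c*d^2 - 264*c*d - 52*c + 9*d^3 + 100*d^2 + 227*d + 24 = 20*c^3 - 171*c^2 - 326*c + 9*d^3 + d^2*(127 - 10*c) + d*(-179*c^2 - 284*c + 454) + 360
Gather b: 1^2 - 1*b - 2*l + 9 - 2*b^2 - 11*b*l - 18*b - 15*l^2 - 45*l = -2*b^2 + b*(-11*l - 19) - 15*l^2 - 47*l + 10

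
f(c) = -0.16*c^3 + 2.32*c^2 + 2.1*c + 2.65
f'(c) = -0.48*c^2 + 4.64*c + 2.1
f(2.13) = 16.10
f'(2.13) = 9.81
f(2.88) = 24.12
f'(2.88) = 11.48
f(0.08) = 2.83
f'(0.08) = 2.47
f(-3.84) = 37.86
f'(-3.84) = -22.80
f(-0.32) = 2.22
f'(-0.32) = 0.57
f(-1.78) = 7.17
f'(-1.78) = -7.68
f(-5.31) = 80.87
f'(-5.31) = -36.07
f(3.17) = 27.52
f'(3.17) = 11.99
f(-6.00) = 108.13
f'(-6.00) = -43.02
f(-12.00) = 588.01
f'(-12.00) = -122.70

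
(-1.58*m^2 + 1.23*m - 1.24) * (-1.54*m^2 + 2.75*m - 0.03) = 2.4332*m^4 - 6.2392*m^3 + 5.3395*m^2 - 3.4469*m + 0.0372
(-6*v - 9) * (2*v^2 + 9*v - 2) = -12*v^3 - 72*v^2 - 69*v + 18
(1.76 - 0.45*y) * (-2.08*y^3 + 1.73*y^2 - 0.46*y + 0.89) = 0.936*y^4 - 4.4393*y^3 + 3.2518*y^2 - 1.2101*y + 1.5664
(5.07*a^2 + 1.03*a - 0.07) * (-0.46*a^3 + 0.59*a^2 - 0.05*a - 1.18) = -2.3322*a^5 + 2.5175*a^4 + 0.3864*a^3 - 6.0754*a^2 - 1.2119*a + 0.0826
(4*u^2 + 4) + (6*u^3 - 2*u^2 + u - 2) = 6*u^3 + 2*u^2 + u + 2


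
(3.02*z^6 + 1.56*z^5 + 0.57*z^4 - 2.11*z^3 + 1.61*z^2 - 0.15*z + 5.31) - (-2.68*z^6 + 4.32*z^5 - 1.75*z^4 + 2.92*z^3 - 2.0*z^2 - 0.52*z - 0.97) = 5.7*z^6 - 2.76*z^5 + 2.32*z^4 - 5.03*z^3 + 3.61*z^2 + 0.37*z + 6.28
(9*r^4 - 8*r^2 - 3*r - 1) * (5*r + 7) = 45*r^5 + 63*r^4 - 40*r^3 - 71*r^2 - 26*r - 7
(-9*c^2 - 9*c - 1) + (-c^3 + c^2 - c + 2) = -c^3 - 8*c^2 - 10*c + 1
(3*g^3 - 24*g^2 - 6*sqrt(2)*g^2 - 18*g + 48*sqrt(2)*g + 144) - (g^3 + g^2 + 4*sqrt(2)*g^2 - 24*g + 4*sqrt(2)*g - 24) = 2*g^3 - 25*g^2 - 10*sqrt(2)*g^2 + 6*g + 44*sqrt(2)*g + 168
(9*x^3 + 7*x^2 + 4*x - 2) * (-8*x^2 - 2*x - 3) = -72*x^5 - 74*x^4 - 73*x^3 - 13*x^2 - 8*x + 6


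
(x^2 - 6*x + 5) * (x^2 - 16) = x^4 - 6*x^3 - 11*x^2 + 96*x - 80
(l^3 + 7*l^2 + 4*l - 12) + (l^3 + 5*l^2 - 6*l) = 2*l^3 + 12*l^2 - 2*l - 12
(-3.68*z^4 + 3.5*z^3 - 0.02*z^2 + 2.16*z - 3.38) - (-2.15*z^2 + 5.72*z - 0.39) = -3.68*z^4 + 3.5*z^3 + 2.13*z^2 - 3.56*z - 2.99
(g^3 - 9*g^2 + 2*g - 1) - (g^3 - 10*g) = -9*g^2 + 12*g - 1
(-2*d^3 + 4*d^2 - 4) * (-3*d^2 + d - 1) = 6*d^5 - 14*d^4 + 6*d^3 + 8*d^2 - 4*d + 4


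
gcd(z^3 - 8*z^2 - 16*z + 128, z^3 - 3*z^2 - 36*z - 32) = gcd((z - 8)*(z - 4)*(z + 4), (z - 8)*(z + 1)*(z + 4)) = z^2 - 4*z - 32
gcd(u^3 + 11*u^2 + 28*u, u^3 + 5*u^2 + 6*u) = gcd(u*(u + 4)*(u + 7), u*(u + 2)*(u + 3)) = u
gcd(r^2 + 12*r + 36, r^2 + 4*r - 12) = r + 6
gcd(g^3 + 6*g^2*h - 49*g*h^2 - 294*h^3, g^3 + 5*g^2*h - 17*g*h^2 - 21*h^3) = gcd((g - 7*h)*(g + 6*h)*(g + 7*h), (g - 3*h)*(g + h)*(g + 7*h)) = g + 7*h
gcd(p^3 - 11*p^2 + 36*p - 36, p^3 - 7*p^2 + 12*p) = p - 3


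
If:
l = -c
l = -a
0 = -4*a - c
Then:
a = 0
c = 0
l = 0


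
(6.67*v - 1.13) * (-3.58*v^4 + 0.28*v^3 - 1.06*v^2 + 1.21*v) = -23.8786*v^5 + 5.913*v^4 - 7.3866*v^3 + 9.2685*v^2 - 1.3673*v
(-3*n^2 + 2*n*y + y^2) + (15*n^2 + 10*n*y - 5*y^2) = 12*n^2 + 12*n*y - 4*y^2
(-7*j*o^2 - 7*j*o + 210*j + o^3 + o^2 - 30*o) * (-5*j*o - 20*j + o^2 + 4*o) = 35*j^2*o^3 + 175*j^2*o^2 - 910*j^2*o - 4200*j^2 - 12*j*o^4 - 60*j*o^3 + 312*j*o^2 + 1440*j*o + o^5 + 5*o^4 - 26*o^3 - 120*o^2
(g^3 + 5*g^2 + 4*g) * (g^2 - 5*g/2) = g^5 + 5*g^4/2 - 17*g^3/2 - 10*g^2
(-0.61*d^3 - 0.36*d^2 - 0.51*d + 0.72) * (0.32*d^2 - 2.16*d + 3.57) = -0.1952*d^5 + 1.2024*d^4 - 1.5633*d^3 + 0.0468000000000002*d^2 - 3.3759*d + 2.5704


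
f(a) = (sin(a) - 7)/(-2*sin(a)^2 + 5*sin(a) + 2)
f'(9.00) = -1.70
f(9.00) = -1.77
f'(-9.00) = -277.96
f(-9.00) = 18.52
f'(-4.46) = -0.12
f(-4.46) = -1.21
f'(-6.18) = 5.46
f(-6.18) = -2.77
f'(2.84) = -2.52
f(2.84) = -2.03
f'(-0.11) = 19.57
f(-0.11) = -4.98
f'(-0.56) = 29.84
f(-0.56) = 6.17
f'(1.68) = -0.05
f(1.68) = -1.20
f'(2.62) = -1.28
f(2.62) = -1.63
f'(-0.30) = 359.08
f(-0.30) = -20.98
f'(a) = (4*sin(a)*cos(a) - 5*cos(a))*(sin(a) - 7)/(-2*sin(a)^2 + 5*sin(a) + 2)^2 + cos(a)/(-2*sin(a)^2 + 5*sin(a) + 2) = (-28*sin(a) - cos(2*a) + 38)*cos(a)/(5*sin(a) + cos(2*a) + 1)^2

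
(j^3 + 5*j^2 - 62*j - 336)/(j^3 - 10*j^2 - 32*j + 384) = (j + 7)/(j - 8)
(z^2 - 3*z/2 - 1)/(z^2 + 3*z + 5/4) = 2*(z - 2)/(2*z + 5)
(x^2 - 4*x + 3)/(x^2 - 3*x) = (x - 1)/x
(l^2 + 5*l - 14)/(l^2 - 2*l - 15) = (-l^2 - 5*l + 14)/(-l^2 + 2*l + 15)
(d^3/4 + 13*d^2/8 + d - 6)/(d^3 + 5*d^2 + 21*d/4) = (d^3 + 13*d^2/2 + 4*d - 24)/(d*(4*d^2 + 20*d + 21))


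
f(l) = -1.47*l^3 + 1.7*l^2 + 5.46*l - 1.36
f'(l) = -4.41*l^2 + 3.4*l + 5.46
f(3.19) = -14.36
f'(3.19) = -28.57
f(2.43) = 0.85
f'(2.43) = -12.32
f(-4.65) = 157.81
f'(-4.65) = -105.71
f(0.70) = 2.79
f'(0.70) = 5.68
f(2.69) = -2.98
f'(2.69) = -17.31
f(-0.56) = -3.63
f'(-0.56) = 2.17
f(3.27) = -16.73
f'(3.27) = -30.58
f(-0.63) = -3.76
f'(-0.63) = 1.57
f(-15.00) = 5260.49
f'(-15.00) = -1037.79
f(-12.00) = 2718.08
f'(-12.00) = -670.38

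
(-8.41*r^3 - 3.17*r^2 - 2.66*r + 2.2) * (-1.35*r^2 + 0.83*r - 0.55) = 11.3535*r^5 - 2.7008*r^4 + 5.5854*r^3 - 3.4343*r^2 + 3.289*r - 1.21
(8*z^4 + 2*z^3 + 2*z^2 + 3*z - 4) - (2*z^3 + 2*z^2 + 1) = 8*z^4 + 3*z - 5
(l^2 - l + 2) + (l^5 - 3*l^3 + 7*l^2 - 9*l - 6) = l^5 - 3*l^3 + 8*l^2 - 10*l - 4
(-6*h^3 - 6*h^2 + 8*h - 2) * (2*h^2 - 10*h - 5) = -12*h^5 + 48*h^4 + 106*h^3 - 54*h^2 - 20*h + 10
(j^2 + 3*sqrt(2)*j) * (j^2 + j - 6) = j^4 + j^3 + 3*sqrt(2)*j^3 - 6*j^2 + 3*sqrt(2)*j^2 - 18*sqrt(2)*j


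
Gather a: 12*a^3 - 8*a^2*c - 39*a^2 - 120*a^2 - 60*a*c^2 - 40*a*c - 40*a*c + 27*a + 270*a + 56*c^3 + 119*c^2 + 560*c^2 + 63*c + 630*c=12*a^3 + a^2*(-8*c - 159) + a*(-60*c^2 - 80*c + 297) + 56*c^3 + 679*c^2 + 693*c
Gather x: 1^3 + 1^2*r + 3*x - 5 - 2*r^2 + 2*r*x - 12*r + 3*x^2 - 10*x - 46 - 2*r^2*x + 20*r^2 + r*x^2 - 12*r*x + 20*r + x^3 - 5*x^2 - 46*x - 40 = 18*r^2 + 9*r + x^3 + x^2*(r - 2) + x*(-2*r^2 - 10*r - 53) - 90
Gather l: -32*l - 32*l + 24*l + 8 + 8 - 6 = 10 - 40*l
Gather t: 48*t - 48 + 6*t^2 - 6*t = 6*t^2 + 42*t - 48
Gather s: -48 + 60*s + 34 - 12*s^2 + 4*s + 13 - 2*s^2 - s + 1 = -14*s^2 + 63*s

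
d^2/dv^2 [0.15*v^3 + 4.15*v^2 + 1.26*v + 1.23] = 0.9*v + 8.3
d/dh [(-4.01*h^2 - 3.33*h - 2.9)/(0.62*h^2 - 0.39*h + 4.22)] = (3.6285*h^2 - 30.2484*h - 15.1836)/(0.3844*h^4 - 0.4836*h^3 + 5.3849*h^2 - 3.2916*h + 17.8084)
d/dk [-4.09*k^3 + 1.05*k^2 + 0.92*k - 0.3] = -12.27*k^2 + 2.1*k + 0.92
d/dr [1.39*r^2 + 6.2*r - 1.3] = 2.78*r + 6.2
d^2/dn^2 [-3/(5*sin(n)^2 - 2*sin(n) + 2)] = 6*(50*sin(n)^4 - 15*sin(n)^3 - 93*sin(n)^2 + 32*sin(n) + 6)/(5*sin(n)^2 - 2*sin(n) + 2)^3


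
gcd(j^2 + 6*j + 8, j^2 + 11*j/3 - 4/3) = j + 4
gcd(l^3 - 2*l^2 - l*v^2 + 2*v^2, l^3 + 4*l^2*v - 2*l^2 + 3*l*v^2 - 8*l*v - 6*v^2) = l^2 + l*v - 2*l - 2*v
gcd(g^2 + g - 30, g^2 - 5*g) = g - 5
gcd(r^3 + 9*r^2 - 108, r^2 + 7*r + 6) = r + 6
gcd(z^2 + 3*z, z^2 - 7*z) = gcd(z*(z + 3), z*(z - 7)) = z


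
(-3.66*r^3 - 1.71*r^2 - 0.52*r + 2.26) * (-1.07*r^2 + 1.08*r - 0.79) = 3.9162*r^5 - 2.1231*r^4 + 1.601*r^3 - 1.6289*r^2 + 2.8516*r - 1.7854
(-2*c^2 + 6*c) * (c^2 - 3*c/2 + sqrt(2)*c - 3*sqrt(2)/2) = -2*c^4 - 2*sqrt(2)*c^3 + 9*c^3 - 9*c^2 + 9*sqrt(2)*c^2 - 9*sqrt(2)*c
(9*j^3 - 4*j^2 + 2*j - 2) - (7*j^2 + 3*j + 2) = 9*j^3 - 11*j^2 - j - 4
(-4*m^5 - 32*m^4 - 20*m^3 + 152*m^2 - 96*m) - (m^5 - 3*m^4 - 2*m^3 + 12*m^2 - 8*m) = -5*m^5 - 29*m^4 - 18*m^3 + 140*m^2 - 88*m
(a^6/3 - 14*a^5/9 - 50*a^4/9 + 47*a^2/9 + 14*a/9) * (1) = a^6/3 - 14*a^5/9 - 50*a^4/9 + 47*a^2/9 + 14*a/9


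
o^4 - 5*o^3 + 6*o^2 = o^2*(o - 3)*(o - 2)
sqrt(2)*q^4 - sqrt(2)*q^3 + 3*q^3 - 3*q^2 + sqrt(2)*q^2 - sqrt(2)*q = q*(q - 1)*(q + sqrt(2))*(sqrt(2)*q + 1)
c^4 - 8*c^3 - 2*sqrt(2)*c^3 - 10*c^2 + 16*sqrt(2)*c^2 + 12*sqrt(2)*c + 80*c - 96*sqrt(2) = (c - 8)*(c - 3*sqrt(2))*(c - sqrt(2))*(c + 2*sqrt(2))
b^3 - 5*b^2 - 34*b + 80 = (b - 8)*(b - 2)*(b + 5)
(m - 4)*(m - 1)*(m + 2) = m^3 - 3*m^2 - 6*m + 8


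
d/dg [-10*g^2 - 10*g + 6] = -20*g - 10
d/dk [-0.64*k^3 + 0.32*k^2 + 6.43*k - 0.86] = -1.92*k^2 + 0.64*k + 6.43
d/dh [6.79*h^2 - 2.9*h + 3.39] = 13.58*h - 2.9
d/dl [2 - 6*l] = -6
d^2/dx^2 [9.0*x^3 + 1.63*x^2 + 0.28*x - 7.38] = 54.0*x + 3.26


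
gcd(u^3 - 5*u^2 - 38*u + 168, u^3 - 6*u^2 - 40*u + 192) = u^2 + 2*u - 24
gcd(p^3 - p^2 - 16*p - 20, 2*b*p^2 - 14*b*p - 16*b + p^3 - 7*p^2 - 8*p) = 1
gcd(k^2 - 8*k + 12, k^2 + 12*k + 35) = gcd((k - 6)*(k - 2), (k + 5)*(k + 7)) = 1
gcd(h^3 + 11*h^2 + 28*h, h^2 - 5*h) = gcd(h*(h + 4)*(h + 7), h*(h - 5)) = h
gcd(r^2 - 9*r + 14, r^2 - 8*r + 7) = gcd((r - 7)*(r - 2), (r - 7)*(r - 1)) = r - 7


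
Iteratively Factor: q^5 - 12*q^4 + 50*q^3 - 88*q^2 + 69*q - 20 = (q - 4)*(q^4 - 8*q^3 + 18*q^2 - 16*q + 5) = (q - 4)*(q - 1)*(q^3 - 7*q^2 + 11*q - 5) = (q - 5)*(q - 4)*(q - 1)*(q^2 - 2*q + 1) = (q - 5)*(q - 4)*(q - 1)^2*(q - 1)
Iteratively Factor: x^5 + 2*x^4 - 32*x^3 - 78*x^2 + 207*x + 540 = (x + 4)*(x^4 - 2*x^3 - 24*x^2 + 18*x + 135) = (x + 3)*(x + 4)*(x^3 - 5*x^2 - 9*x + 45) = (x - 5)*(x + 3)*(x + 4)*(x^2 - 9) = (x - 5)*(x - 3)*(x + 3)*(x + 4)*(x + 3)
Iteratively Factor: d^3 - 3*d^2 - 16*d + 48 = (d - 4)*(d^2 + d - 12) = (d - 4)*(d + 4)*(d - 3)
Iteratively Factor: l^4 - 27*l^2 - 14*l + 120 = (l - 2)*(l^3 + 2*l^2 - 23*l - 60) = (l - 2)*(l + 3)*(l^2 - l - 20) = (l - 2)*(l + 3)*(l + 4)*(l - 5)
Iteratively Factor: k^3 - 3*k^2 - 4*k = (k + 1)*(k^2 - 4*k) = (k - 4)*(k + 1)*(k)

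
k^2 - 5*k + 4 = (k - 4)*(k - 1)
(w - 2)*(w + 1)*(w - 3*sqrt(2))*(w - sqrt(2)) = w^4 - 4*sqrt(2)*w^3 - w^3 + 4*w^2 + 4*sqrt(2)*w^2 - 6*w + 8*sqrt(2)*w - 12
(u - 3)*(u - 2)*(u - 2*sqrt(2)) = u^3 - 5*u^2 - 2*sqrt(2)*u^2 + 6*u + 10*sqrt(2)*u - 12*sqrt(2)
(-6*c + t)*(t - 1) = -6*c*t + 6*c + t^2 - t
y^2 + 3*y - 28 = (y - 4)*(y + 7)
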